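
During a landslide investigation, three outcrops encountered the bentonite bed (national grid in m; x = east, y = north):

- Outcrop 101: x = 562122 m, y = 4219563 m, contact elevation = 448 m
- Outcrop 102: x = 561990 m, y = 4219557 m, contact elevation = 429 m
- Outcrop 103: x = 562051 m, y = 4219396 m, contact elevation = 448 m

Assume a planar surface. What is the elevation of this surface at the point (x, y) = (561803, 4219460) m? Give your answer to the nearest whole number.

Let the plane be z = a·x + b·y + c.
Outcrop 102−Outcrop 101: −132a − 6b = −19;  Outcrop 103−Outcrop 101: −71a − 167b = 0.
Solving gives a = 0.14677583, b = −0.06240170.
Then c = 448 − a·562122 − b·4219563 = 181249.99.
At (561803, 4219460): z = 82459.1 − 263301.5 + 181249.99 = 407.6 m.

408 m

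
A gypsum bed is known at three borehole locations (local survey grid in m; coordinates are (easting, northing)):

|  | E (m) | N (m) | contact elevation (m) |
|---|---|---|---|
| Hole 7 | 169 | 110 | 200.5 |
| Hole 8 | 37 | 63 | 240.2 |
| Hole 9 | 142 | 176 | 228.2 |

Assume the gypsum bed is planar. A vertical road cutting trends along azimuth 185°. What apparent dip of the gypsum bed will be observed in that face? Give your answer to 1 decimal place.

12.6°

Two edge vectors: Hole 7→Hole 8 = (-132, -47, 39.7), Hole 7→Hole 9 = (-27, 66, 27.7).
Normal n = (Hole 7→Hole 8) × (Hole 7→Hole 9) = (-3922.1, 2584.5, -9981).
So ∂z/∂E = −n_x/n_z = −0.39296 and ∂z/∂N = −n_y/n_z = 0.25894.
Unit vector along 185° is (sin 185°, cos 185°) = (-0.0872, -0.9962).
Slope in that direction = a·(-0.0872) + b·(-0.9962) = −0.22371.
Apparent dip = arctan|0.22371| = 12.6° (true dip is 25.2°, so apparent ≤ true as expected).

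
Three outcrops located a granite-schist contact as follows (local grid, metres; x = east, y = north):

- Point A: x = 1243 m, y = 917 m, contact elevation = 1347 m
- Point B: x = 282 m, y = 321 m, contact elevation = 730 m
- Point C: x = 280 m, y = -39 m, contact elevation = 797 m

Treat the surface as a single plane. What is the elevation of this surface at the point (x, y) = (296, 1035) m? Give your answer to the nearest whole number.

605 m

Two edge vectors: Point A→Point B = (-961, -596, -617), Point A→Point C = (-963, -956, -550).
Normal n = (Point A→Point B) × (Point A→Point C) = (-262052, 65621, 344768).
So ∂z/∂x = −n_x/n_z = 0.76008 and ∂z/∂y = −n_y/n_z = −0.19033.
Intercept c from Point A: 1347 − 944.78 + 174.54 = 576.75.
At (296, 1035): z = 225.0 − 197.0 + 576.75 = 604.7 m.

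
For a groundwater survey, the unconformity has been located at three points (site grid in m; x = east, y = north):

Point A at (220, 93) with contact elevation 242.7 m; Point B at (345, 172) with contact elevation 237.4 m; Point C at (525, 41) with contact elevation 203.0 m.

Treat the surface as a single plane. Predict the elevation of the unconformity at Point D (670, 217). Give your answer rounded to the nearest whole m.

206 m

Let the plane be z = a·x + b·y + c.
Point B−Point A: 125a + 79b = −5.3;  Point C−Point A: 305a − 52b = −39.7.
Solving gives a = −0.11152, b = 0.10936.
Then c = 242.7 − a·220 − b·93 = 257.06.
At (670, 217): z = −74.7 + 23.7 + 257.06 = 206.1 m.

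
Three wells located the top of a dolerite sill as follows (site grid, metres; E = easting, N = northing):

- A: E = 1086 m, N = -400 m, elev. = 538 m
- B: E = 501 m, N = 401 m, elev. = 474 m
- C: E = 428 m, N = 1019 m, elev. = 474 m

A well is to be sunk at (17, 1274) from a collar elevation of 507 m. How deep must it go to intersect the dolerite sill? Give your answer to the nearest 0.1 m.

Let the plane be z = a·E + b·N + c.
B−A: −585a + 801b = −64;  C−A: −658a + 1419b = −64.
Solving gives a = 0.130510, b = 0.015416.
Then c = 538 − a·1086 − b·-400 = 402.43.
At (17, 1274): z_contact = 2.22 + 19.64 + 402.43 = 424.29 m.
Depth below ground = 507 − 424.29 = 82.7 m.

82.7 m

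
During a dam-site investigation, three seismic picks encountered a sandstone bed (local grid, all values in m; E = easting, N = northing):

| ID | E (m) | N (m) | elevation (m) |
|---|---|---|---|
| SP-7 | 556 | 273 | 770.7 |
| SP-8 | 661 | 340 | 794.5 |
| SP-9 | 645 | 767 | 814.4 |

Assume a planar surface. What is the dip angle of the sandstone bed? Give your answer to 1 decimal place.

Let the plane be z = a·E + b·N + c.
SP-8−SP-7: 105a + 67b = 23.8;  SP-9−SP-7: 89a + 494b = 43.7.
Solving gives a = 0.19233, b = 0.05381.
Gradient magnitude |∇z| = √(a² + b²) = √(0.03699 + 0.00290) = 0.19972.
True dip = arctan(0.19972) = 11.3°, dipping toward WSW (azimuth ≈ 254°).

11.3°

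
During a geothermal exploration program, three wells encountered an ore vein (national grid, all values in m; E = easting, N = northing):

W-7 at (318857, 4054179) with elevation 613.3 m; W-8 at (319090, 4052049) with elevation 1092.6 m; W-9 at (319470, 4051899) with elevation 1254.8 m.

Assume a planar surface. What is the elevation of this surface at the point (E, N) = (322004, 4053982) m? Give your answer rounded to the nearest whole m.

Let the plane be z = a·E + b·N + c.
W-8−W-7: 233a − 2130b = 479.3;  W-9−W-7: 613a − 2280b = 641.5.
Solving gives a = 0.35327135, b = −0.18637924.
Then c = 613.3 − a·318857 − b·4054179 = 643585.04.
At (322004, 4053982): z = 113754.8 − 755578.1 + 643585.04 = 1761.8 m.

1762 m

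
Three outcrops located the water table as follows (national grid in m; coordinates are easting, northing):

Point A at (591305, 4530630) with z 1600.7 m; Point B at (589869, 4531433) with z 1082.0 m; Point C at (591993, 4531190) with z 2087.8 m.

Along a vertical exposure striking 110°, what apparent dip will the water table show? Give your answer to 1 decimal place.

21.1°

Two edge vectors: Point A→Point B = (-1436, 803, -518.7), Point A→Point C = (688, 560, 487.1).
Normal n = (Point A→Point B) × (Point A→Point C) = (681613.3, 342610, -1356624).
So ∂z/∂easting = −n_x/n_z = 0.50243 and ∂z/∂northing = −n_y/n_z = 0.25255.
Unit vector along 110° is (sin 110°, cos 110°) = (0.9397, -0.3420).
Slope in that direction = a·(0.9397) + b·(-0.3420) = 0.38576.
Apparent dip = arctan|0.38576| = 21.1° (true dip is 29.4°, so apparent ≤ true as expected).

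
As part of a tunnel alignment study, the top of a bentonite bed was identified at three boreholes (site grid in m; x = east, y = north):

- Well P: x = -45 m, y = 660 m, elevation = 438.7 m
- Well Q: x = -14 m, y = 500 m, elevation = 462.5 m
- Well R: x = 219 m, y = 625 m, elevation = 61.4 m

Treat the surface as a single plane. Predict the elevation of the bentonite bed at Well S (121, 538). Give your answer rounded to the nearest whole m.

245 m

Let the plane be z = a·x + b·y + c.
Well Q−Well P: 31a − 160b = 23.8;  Well R−Well P: 264a − 35b = −377.3.
Solving gives a = −1.48709, b = −0.43687.
Then c = 438.7 − a·-45 − b·660 = 660.12.
At (121, 538): z = −179.9 − 235.0 + 660.12 = 245.1 m.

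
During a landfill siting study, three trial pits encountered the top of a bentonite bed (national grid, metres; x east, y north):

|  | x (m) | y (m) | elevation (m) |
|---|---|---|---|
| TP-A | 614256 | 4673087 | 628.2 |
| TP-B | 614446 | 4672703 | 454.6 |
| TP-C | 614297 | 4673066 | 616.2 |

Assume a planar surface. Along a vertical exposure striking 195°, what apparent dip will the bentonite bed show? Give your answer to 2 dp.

Let the plane be z = a·x + b·y + c.
TP-B−TP-A: 190a − 384b = −173.6;  TP-C−TP-A: 41a − 21b = −12.
Solving gives a = −0.08188, b = 0.41157.
Unit vector along 195° is (sin 195°, cos 195°) = (-0.2588, -0.9659).
Slope in that direction = a·(-0.2588) + b·(-0.9659) = −0.37635.
Apparent dip = arctan|0.37635| = 20.62° (true dip is 22.8°, so apparent ≤ true as expected).

20.62°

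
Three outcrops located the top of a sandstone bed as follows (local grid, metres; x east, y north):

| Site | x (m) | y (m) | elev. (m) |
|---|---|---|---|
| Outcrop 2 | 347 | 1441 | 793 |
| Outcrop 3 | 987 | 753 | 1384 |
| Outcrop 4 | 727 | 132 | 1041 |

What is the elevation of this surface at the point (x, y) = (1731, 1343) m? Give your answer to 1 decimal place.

2229.9 m

Two edge vectors: Outcrop 2→Outcrop 3 = (640, -688, 591), Outcrop 2→Outcrop 4 = (380, -1309, 248).
Normal n = (Outcrop 2→Outcrop 3) × (Outcrop 2→Outcrop 4) = (602995, 65860, -576320).
So ∂z/∂x = −n_x/n_z = 1.046285 and ∂z/∂y = −n_y/n_z = 0.114277.
Intercept c from Outcrop 2: 793 − 363.06 − 164.67 = 265.27.
At (1731, 1343): z = 1811.1 + 153.5 + 265.27 = 2229.9 m.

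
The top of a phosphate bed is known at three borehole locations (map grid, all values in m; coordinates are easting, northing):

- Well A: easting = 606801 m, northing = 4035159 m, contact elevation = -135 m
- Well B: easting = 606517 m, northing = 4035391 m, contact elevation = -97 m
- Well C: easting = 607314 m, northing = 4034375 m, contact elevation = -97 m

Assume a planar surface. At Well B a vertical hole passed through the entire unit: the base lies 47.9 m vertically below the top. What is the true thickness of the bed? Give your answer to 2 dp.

43.29 m

Two edge vectors: Well A→Well B = (-284, 232, 38), Well A→Well C = (513, -784, 38).
Normal n = (Well A→Well B) × (Well A→Well C) = (38608, 30286, 103640).
So ∂z/∂easting = −n_x/n_z = −0.37252 and ∂z/∂northing = −n_y/n_z = −0.29222.
|∇z| = √(a²+b²) = 0.47346, so dip δ = arctan(0.47346) = 25.34°.
True thickness = vertical thickness × cos δ = 47.9 × cos 25.34° = 43.29 m.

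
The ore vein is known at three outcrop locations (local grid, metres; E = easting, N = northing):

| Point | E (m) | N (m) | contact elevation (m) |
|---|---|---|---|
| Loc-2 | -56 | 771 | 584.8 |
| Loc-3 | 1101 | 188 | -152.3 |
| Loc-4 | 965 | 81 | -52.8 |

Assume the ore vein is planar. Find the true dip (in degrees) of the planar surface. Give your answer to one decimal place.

Let the plane be z = a·E + b·N + c.
Loc-3−Loc-2: 1157a − 583b = −737.1;  Loc-4−Loc-2: 1021a − 690b = −637.6.
Solving gives a = −0.67399, b = −0.07325.
Gradient magnitude |∇z| = √(a² + b²) = √(0.45426 + 0.00537) = 0.67796.
True dip = arctan(0.67796) = 34.1°, dipping toward E (azimuth ≈ 084°).

34.1°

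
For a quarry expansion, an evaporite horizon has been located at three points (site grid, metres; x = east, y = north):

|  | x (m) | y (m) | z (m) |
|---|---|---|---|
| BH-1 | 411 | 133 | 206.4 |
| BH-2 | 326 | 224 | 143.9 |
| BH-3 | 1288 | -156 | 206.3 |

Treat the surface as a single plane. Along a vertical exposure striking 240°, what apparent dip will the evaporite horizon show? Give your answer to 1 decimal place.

37.9°

Let the plane be z = a·x + b·y + c.
BH-2−BH-1: −85a + 91b = −62.5;  BH-3−BH-1: 877a − 289b = −0.1.
Solving gives a = −0.32714, b = −0.99238.
Unit vector along 240° is (sin 240°, cos 240°) = (-0.8660, -0.5000).
Slope in that direction = a·(-0.8660) + b·(-0.5000) = 0.77950.
Apparent dip = arctan|0.77950| = 37.9° (true dip is 46.3°, so apparent ≤ true as expected).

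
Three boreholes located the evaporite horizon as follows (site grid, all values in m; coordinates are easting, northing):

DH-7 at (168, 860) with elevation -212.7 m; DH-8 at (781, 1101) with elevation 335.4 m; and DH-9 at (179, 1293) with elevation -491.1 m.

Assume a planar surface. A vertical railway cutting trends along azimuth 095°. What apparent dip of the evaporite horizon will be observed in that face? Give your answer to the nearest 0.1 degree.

50.5°

Let the plane be z = a·easting + b·northing + c.
DH-8−DH-7: 613a + 241b = 548.1;  DH-9−DH-7: 11a + 433b = −278.4.
Solving gives a = 1.15847, b = −0.67239.
Unit vector along 095° is (sin 95°, cos 95°) = (0.9962, -0.0872).
Slope in that direction = a·(0.9962) + b·(-0.0872) = 1.21267.
Apparent dip = arctan|1.21267| = 50.5° (true dip is 53.3°, so apparent ≤ true as expected).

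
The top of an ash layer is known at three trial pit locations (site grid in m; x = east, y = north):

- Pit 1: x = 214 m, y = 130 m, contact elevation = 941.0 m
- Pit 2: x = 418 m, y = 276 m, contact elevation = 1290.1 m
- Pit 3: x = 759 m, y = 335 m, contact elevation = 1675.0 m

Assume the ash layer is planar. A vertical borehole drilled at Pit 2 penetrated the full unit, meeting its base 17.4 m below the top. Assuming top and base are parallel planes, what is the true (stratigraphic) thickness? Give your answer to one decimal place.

Two edge vectors: Pit 1→Pit 2 = (204, 146, 349.1), Pit 1→Pit 3 = (545, 205, 734).
Normal n = (Pit 1→Pit 2) × (Pit 1→Pit 3) = (35598.5, 40523.5, -37750).
So ∂z/∂x = −n_x/n_z = 0.94301 and ∂z/∂y = −n_y/n_z = 1.07347.
|∇z| = √(a²+b²) = 1.42885, so dip δ = arctan(1.42885) = 55.01°.
True thickness = vertical thickness × cos δ = 17.4 × cos 55.01° = 10.0 m.

10.0 m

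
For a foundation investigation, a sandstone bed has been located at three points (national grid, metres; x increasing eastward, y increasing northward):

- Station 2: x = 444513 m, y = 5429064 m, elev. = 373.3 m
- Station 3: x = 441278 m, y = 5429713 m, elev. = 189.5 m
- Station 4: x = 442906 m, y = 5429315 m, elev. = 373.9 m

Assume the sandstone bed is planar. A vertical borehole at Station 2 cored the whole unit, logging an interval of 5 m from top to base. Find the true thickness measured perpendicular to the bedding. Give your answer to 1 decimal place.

Two edge vectors: Station 2→Station 3 = (-3235, 649, -183.8), Station 2→Station 4 = (-1607, 251, 0.6).
Normal n = (Station 2→Station 3) × (Station 2→Station 4) = (46523.2, 297307.6, 230958).
So ∂z/∂x = −n_x/n_z = −0.20144 and ∂z/∂y = −n_y/n_z = −1.28728.
|∇z| = √(a²+b²) = 1.30295, so dip δ = arctan(1.30295) = 52.49°.
True thickness = vertical thickness × cos δ = 5 × cos 52.49° = 3.0 m.

3.0 m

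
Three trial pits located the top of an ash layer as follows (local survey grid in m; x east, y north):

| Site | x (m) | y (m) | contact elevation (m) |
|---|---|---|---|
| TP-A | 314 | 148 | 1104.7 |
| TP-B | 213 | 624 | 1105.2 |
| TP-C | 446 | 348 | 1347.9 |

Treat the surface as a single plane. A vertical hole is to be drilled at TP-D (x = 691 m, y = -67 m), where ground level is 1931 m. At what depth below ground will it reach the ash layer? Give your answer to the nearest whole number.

Two edge vectors: TP-A→TP-B = (-101, 476, 0.5), TP-A→TP-C = (132, 200, 243.2).
Normal n = (TP-A→TP-B) × (TP-A→TP-C) = (115663.2, 24629.2, -83032).
So ∂z/∂x = −n_x/n_z = 1.39300 and ∂z/∂y = −n_y/n_z = 0.29662.
Intercept c from TP-A: 1104.7 − 437.40 − 43.90 = 623.40.
At (691, -67): z_contact = 962.6 − 19.9 + 623.40 = 1566.1 m.
Depth below ground = 1931 − 1566.1 = 365 m.

365 m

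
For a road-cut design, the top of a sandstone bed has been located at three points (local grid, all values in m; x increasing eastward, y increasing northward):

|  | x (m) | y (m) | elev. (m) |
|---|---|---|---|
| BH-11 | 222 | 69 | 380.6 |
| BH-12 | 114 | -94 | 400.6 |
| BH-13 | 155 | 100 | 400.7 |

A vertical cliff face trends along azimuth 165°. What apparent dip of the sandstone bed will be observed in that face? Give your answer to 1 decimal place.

7.2°

Two edge vectors: BH-11→BH-12 = (-108, -163, 20), BH-11→BH-13 = (-67, 31, 20.1).
Normal n = (BH-11→BH-12) × (BH-11→BH-13) = (-3896.3, 830.8, -14269).
So ∂z/∂x = −n_x/n_z = −0.27306 and ∂z/∂y = −n_y/n_z = 0.05822.
Unit vector along 165° is (sin 165°, cos 165°) = (0.2588, -0.9659).
Slope in that direction = a·(0.2588) + b·(-0.9659) = −0.12691.
Apparent dip = arctan|0.12691| = 7.2° (true dip is 15.6°, so apparent ≤ true as expected).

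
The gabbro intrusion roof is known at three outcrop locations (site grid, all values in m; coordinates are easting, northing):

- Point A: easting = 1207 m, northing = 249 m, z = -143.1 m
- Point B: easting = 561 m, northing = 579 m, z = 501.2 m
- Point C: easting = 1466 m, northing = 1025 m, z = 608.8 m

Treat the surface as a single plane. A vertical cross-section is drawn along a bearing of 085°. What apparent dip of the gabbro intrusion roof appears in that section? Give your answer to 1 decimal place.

Let the plane be z = a·easting + b·northing + c.
Point B−Point A: −646a + 330b = 644.3;  Point C−Point A: 259a + 776b = 751.9.
Solving gives a = −0.42922, b = 1.11220.
Unit vector along 085° is (sin 85°, cos 85°) = (0.9962, 0.0872).
Slope in that direction = a·(0.9962) + b·(0.0872) = −0.33065.
Apparent dip = arctan|0.33065| = 18.3° (true dip is 50.0°, so apparent ≤ true as expected).

18.3°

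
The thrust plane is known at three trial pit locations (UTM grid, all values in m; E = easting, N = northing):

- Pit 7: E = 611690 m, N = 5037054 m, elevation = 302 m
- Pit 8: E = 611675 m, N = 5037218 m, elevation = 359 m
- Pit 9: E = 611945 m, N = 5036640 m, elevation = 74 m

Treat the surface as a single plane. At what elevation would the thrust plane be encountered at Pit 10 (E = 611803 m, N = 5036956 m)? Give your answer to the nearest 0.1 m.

Two edge vectors: Pit 7→Pit 8 = (-15, 164, 57), Pit 7→Pit 9 = (255, -414, -228).
Normal n = (Pit 7→Pit 8) × (Pit 7→Pit 9) = (-13794, 11115, -35610).
So ∂z/∂E = −n_x/n_z = −0.387363100 and ∂z/∂N = −n_y/n_z = 0.312131424.
Intercept c from Pit 7: 302 + 236946.13 − 1572222.84 = −1334974.70.
At (611803, 5036956): z = −236989.9 + 1572192.2 − 1334974.70 = 227.6 m.

227.6 m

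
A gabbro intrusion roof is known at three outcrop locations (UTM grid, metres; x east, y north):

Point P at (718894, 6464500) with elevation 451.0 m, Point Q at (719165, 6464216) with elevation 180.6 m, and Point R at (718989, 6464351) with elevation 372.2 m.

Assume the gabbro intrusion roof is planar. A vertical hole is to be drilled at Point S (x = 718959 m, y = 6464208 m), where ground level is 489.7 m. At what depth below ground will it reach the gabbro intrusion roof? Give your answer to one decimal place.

Let the plane be z = a·x + b·y + c.
Point Q−Point P: 271a − 284b = −270.4;  Point R−Point P: 95a − 149b = −78.8.
Solving gives a = −1.336696768, b = −0.323397268.
Then c = 451 − a·718894 − b·6464500 = 3051995.93.
At (718959, 6464208): z_contact = −961030.17 − 2090507.21 + 3051995.93 = 458.55 m.
Depth below ground = 489.7 − 458.55 = 31.2 m.

31.2 m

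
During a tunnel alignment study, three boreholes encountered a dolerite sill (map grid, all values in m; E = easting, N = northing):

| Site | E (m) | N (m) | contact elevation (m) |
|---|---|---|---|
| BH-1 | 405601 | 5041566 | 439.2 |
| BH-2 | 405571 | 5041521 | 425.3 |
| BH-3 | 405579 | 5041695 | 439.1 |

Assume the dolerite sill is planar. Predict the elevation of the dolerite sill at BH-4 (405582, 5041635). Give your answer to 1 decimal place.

436.5 m

Let the plane be z = a·E + b·N + c.
BH-2−BH-1: −30a − 45b = −13.9;  BH-3−BH-1: −22a + 129b = −0.1.
Solving gives a = 0.369876543, b = 0.062304527.
Then c = 439.2 − a·405601 − b·5041566 = −463695.48.
At (405582, 5041635): z = 150015.3 + 314116.7 − 463695.48 = 436.5 m.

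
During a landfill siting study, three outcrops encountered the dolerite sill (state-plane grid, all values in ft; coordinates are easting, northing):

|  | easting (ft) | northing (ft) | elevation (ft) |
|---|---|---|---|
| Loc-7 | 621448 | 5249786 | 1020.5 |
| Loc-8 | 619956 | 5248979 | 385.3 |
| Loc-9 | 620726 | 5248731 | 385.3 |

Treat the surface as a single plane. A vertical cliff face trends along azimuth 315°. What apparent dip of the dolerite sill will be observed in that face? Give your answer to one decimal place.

13.3°

Let the plane be z = a·easting + b·northing + c.
Loc-8−Loc-7: −1492a − 807b = −635.2;  Loc-9−Loc-7: −722a − 1055b = −635.2.
Solving gives a = 0.15890, b = 0.49334.
Unit vector along 315° is (sin 315°, cos 315°) = (-0.7071, 0.7071).
Slope in that direction = a·(-0.7071) + b·(0.7071) = 0.23649.
Apparent dip = arctan|0.23649| = 13.3° (true dip is 27.4°, so apparent ≤ true as expected).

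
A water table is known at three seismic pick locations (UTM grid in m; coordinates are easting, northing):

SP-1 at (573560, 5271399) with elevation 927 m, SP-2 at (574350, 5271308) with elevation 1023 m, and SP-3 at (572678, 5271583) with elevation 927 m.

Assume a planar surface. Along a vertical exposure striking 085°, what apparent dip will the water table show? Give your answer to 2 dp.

Let the plane be z = a·easting + b·northing + c.
SP-2−SP-1: 790a − 91b = 96;  SP-3−SP-1: −882a + 184b = 0.
Solving gives a = 0.27134, b = 1.30069.
Unit vector along 085° is (sin 85°, cos 85°) = (0.9962, 0.0872).
Slope in that direction = a·(0.9962) + b·(0.0872) = 0.38367.
Apparent dip = arctan|0.38367| = 20.99° (true dip is 53.0°, so apparent ≤ true as expected).

20.99°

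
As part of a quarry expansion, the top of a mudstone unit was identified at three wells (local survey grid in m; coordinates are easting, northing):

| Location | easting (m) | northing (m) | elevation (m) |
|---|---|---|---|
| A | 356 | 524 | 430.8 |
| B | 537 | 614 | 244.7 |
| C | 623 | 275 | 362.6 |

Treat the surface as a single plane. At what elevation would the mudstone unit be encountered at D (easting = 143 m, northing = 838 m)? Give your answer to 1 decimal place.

422.9 m

Two edge vectors: A→B = (181, 90, -186.1), A→C = (267, -249, -68.2).
Normal n = (A→B) × (A→C) = (-52476.9, -37344.5, -69099).
So ∂z/∂easting = −n_x/n_z = −0.75945 and ∂z/∂northing = −n_y/n_z = −0.54045.
Intercept c from A: 430.8 + 270.36 + 283.20 = 984.36.
At (143, 838): z = −108.6 − 452.9 + 984.36 = 422.9 m.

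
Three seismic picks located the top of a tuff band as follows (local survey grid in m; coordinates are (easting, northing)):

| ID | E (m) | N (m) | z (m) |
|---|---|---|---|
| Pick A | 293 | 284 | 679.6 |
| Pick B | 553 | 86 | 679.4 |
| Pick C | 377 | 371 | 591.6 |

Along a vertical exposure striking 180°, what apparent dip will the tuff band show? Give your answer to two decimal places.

Let the plane be z = a·E + b·N + c.
Pick B−Pick A: 260a − 198b = −0.2;  Pick C−Pick A: 84a + 87b = −88.
Solving gives a = −0.44434, b = −0.58247.
Unit vector along 180° is (sin 180°, cos 180°) = (0.0000, -1.0000).
Slope in that direction = a·(0.0000) + b·(-1.0000) = 0.58247.
Apparent dip = arctan|0.58247| = 30.22° (true dip is 36.2°, so apparent ≤ true as expected).

30.22°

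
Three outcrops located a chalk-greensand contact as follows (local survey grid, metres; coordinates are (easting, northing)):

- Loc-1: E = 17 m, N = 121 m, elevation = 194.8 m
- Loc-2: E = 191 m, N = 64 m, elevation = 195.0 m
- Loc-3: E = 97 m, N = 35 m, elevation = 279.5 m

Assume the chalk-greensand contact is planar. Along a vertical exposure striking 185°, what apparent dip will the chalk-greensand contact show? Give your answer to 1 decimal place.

55.4°

Two edge vectors: Loc-1→Loc-2 = (174, -57, 0.2), Loc-1→Loc-3 = (80, -86, 84.7).
Normal n = (Loc-1→Loc-2) × (Loc-1→Loc-3) = (-4810.7, -14721.8, -10404).
So ∂z/∂E = −n_x/n_z = −0.46239 and ∂z/∂N = −n_y/n_z = −1.41501.
Unit vector along 185° is (sin 185°, cos 185°) = (-0.0872, -0.9962).
Slope in that direction = a·(-0.0872) + b·(-0.9962) = 1.44993.
Apparent dip = arctan|1.44993| = 55.4° (true dip is 56.1°, so apparent ≤ true as expected).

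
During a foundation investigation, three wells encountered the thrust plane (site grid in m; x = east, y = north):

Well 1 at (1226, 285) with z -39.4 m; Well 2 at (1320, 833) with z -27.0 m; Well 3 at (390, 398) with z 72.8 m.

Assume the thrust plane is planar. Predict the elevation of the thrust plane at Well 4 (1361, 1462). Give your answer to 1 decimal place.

Let the plane be z = a·x + b·y + c.
Well 2−Well 1: 94a + 548b = 12.4;  Well 3−Well 1: −836a + 113b = 112.2.
Solving gives a = −0.128180, b = 0.044615.
Then c = -39.4 − a·1226 − b·285 = 105.03.
At (1361, 1462): z = −174.5 + 65.2 + 105.03 = -4.2 m.

-4.2 m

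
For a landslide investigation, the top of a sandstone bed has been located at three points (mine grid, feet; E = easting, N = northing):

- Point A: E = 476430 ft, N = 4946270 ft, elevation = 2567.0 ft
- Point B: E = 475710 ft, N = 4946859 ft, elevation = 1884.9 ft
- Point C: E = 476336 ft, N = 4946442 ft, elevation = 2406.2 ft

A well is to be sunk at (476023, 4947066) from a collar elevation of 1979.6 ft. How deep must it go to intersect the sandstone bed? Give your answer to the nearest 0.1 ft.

Two edge vectors: Point A→Point B = (-720, 589, -682.1), Point A→Point C = (-94, 172, -160.8).
Normal n = (Point A→Point B) × (Point A→Point C) = (22610, -51658.6, -68474).
So ∂z/∂E = −n_x/n_z = 0.330198323 and ∂z/∂N = −n_y/n_z = −0.754426498.
Intercept c from Point A: 2567 − 157316.39 + 3731597.15 = 3576847.77.
At (476023, 4947066): z_contact = 157182.00 − 3732197.68 + 3576847.77 = 1832.09 ft.
Depth below ground = 1979.6 − 1832.09 = 147.5 ft.

147.5 ft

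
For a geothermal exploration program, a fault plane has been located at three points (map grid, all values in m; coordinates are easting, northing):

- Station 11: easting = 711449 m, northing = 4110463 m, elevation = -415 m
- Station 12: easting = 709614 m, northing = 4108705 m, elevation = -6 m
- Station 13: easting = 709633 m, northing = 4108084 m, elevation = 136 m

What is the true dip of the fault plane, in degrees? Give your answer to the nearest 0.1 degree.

12.9°

Two edge vectors: Station 11→Station 12 = (-1835, -1758, 409), Station 11→Station 13 = (-1816, -2379, 551).
Normal n = (Station 11→Station 12) × (Station 11→Station 13) = (4353, 268341, 1172937).
So ∂z/∂easting = −n_x/n_z = −0.00371 and ∂z/∂northing = −n_y/n_z = −0.22878.
Gradient magnitude |∇z| = √(a² + b²) = √(0.00001 + 0.05234) = 0.22881.
True dip = arctan(0.22881) = 12.9°, dipping toward N (azimuth ≈ 001°).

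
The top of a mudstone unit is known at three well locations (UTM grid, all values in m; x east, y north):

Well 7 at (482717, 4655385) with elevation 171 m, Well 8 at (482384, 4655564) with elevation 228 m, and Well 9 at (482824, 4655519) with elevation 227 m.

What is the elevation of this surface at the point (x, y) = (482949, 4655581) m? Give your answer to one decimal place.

255.7 m

Two edge vectors: Well 7→Well 8 = (-333, 179, 57), Well 7→Well 9 = (107, 134, 56).
Normal n = (Well 7→Well 8) × (Well 7→Well 9) = (2386, 24747, -63775).
So ∂z/∂x = −n_x/n_z = 0.037412779 and ∂z/∂y = −n_y/n_z = 0.388036064.
Intercept c from Well 7: 171 − 18059.78 − 1806457.27 = −1824346.06.
At (482949, 4655581): z = 18068.5 + 1806533.3 − 1824346.06 = 255.7 m.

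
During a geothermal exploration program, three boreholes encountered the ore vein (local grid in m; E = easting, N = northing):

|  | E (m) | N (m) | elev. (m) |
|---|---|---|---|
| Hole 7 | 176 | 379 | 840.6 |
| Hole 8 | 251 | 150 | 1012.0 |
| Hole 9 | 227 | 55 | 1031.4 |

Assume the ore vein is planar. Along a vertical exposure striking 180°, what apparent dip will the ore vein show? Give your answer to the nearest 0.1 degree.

23.8°

Let the plane be z = a·E + b·N + c.
Hole 8−Hole 7: 75a − 229b = 171.4;  Hole 9−Hole 7: 51a − 324b = 190.8.
Solving gives a = 0.93815, b = −0.44122.
Unit vector along 180° is (sin 180°, cos 180°) = (0.0000, -1.0000).
Slope in that direction = a·(0.0000) + b·(-1.0000) = 0.44122.
Apparent dip = arctan|0.44122| = 23.8° (true dip is 46.0°, so apparent ≤ true as expected).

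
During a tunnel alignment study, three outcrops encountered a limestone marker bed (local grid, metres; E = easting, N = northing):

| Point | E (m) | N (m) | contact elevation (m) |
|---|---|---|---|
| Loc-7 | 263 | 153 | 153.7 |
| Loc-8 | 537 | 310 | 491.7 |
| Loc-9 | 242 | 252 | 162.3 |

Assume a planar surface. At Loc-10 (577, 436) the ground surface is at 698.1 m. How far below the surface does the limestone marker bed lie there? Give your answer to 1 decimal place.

Let the plane be z = a·E + b·N + c.
Loc-8−Loc-7: 274a + 157b = 338;  Loc-9−Loc-7: −21a + 99b = 8.6.
Solving gives a = 1.05551, b = 0.31076.
Then c = 153.7 − a·263 − b·153 = −171.45.
At (577, 436): z_contact = 609.03 + 135.49 − 171.45 = 573.08 m.
Depth below ground = 698.1 − 573.08 = 125.0 m.

125.0 m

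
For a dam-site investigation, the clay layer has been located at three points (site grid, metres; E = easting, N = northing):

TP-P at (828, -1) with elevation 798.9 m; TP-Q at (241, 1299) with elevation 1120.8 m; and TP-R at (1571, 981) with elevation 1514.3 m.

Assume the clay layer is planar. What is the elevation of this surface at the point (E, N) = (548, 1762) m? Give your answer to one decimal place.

Two edge vectors: TP-P→TP-Q = (-587, 1300, 321.9), TP-P→TP-R = (743, 982, 715.4).
Normal n = (TP-P→TP-Q) × (TP-P→TP-R) = (613914.2, 659111.5, -1542334).
So ∂z/∂E = −n_x/n_z = 0.398042 and ∂z/∂N = −n_y/n_z = 0.427347.
Intercept c from TP-P: 798.9 − 329.58 + 0.43 = 469.75.
At (548, 1762): z = 218.1 + 753.0 + 469.75 = 1440.9 m.

1440.9 m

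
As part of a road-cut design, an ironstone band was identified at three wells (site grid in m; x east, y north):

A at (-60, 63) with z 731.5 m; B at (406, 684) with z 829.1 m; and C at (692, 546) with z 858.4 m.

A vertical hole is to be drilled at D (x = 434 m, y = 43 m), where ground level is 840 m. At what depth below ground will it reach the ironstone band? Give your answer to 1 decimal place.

45.0 m

Let the plane be z = a·x + b·y + c.
B−A: 466a + 621b = 97.6;  C−A: 752a + 483b = 126.9.
Solving gives a = 0.13089, b = 0.05895.
Then c = 731.5 − a·-60 − b·63 = 735.64.
At (434, 43): z_contact = 56.81 + 2.53 + 735.64 = 794.98 m.
Depth below ground = 840 − 794.98 = 45.0 m.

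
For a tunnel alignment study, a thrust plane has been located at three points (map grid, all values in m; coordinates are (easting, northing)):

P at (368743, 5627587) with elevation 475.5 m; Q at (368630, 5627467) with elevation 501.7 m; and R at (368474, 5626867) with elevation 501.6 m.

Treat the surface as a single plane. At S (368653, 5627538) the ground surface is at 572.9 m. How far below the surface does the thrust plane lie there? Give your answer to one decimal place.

Let the plane be z = a·E + b·N + c.
Q−P: −113a − 120b = 26.2;  R−P: −269a − 720b = 26.1.
Solving gives a = −0.320537897, b = 0.083506520.
Then c = 475.5 − a·368743 − b·5627587 = −351268.60.
At (368653, 5627538): z_contact = −118167.26 + 469936.11 − 351268.60 = 500.26 m.
Depth below ground = 572.9 − 500.26 = 72.6 m.

72.6 m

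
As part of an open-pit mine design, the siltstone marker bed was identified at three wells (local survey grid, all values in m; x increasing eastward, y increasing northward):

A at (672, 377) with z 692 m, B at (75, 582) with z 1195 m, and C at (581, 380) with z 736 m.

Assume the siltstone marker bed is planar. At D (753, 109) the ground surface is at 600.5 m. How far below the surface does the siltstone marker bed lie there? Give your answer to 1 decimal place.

254.5 m

Two edge vectors: A→B = (-597, 205, 503), A→C = (-91, 3, 44).
Normal n = (A→B) × (A→C) = (7511, -19505, 16864).
So ∂z/∂x = −n_x/n_z = −0.44539 and ∂z/∂y = −n_y/n_z = 1.15661.
Intercept c from A: 692 + 299.30 − 436.04 = 555.26.
At (753, 109): z_contact = −335.38 + 126.07 + 555.26 = 345.95 m.
Depth below ground = 600.5 − 345.95 = 254.5 m.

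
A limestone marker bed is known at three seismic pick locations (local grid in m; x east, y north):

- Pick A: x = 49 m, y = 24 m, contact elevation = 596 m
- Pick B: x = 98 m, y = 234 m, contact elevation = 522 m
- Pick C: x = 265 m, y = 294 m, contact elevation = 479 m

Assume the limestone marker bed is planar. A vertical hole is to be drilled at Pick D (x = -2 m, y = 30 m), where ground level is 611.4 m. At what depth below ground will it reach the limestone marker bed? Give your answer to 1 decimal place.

Two edge vectors: Pick A→Pick B = (49, 210, -74), Pick A→Pick C = (216, 270, -117).
Normal n = (Pick A→Pick B) × (Pick A→Pick C) = (-4590, -10251, -32130).
So ∂z/∂x = −n_x/n_z = −0.14286 and ∂z/∂y = −n_y/n_z = −0.31905.
Intercept c from Pick A: 596 + 7.00 + 7.66 = 610.66.
At (-2, 30): z_contact = 0.29 − 9.57 + 610.66 = 601.37 m.
Depth below ground = 611.4 − 601.37 = 10.0 m.

10.0 m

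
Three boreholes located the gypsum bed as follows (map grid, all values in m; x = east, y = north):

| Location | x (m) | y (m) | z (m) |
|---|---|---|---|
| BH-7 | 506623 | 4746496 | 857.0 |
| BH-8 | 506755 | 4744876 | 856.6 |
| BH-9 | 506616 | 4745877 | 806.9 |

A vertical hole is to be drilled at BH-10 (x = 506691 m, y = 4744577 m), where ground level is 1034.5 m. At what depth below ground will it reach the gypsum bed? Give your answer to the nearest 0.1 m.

Let the plane be z = a·x + b·y + c.
BH-8−BH-7: 132a − 1620b = −0.4;  BH-9−BH-7: −7a − 619b = −50.1.
Solving gives a = 0.869598487, b = 0.071103087.
Then c = 857 − a·506623 − b·4746496 = −777192.11.
At (506691, 4744577): z_contact = 440617.73 + 337354.07 − 777192.11 = 779.69 m.
Depth below ground = 1034.5 − 779.69 = 254.8 m.

254.8 m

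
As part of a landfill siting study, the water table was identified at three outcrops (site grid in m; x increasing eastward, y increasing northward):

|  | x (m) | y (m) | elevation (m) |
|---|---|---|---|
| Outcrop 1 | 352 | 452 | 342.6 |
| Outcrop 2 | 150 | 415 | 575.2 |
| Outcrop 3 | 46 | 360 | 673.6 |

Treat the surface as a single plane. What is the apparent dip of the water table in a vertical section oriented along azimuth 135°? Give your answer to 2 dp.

Two edge vectors: Outcrop 1→Outcrop 2 = (-202, -37, 232.6), Outcrop 1→Outcrop 3 = (-306, -92, 331).
Normal n = (Outcrop 1→Outcrop 2) × (Outcrop 1→Outcrop 3) = (9152.2, -4313.6, 7262).
So ∂z/∂x = −n_x/n_z = −1.26029 and ∂z/∂y = −n_y/n_z = 0.59400.
Unit vector along 135° is (sin 135°, cos 135°) = (0.7071, -0.7071).
Slope in that direction = a·(0.7071) + b·(-0.7071) = −1.31118.
Apparent dip = arctan|1.31118| = 52.67° (true dip is 54.3°, so apparent ≤ true as expected).

52.67°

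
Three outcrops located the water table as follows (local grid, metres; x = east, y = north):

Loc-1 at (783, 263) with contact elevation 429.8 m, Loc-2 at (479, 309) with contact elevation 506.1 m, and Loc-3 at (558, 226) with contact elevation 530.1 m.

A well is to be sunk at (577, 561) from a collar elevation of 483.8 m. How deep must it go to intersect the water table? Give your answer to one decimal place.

Two edge vectors: Loc-1→Loc-2 = (-304, 46, 76.3), Loc-1→Loc-3 = (-225, -37, 100.3).
Normal n = (Loc-1→Loc-2) × (Loc-1→Loc-3) = (7436.9, 13323.7, 21598).
So ∂z/∂x = −n_x/n_z = −0.34433 and ∂z/∂y = −n_y/n_z = −0.61690.
Intercept c from Loc-1: 429.8 + 269.61 + 162.24 = 861.66.
At (577, 561): z_contact = −198.68 − 346.08 + 861.66 = 316.90 m.
Depth below ground = 483.8 − 316.90 = 166.9 m.

166.9 m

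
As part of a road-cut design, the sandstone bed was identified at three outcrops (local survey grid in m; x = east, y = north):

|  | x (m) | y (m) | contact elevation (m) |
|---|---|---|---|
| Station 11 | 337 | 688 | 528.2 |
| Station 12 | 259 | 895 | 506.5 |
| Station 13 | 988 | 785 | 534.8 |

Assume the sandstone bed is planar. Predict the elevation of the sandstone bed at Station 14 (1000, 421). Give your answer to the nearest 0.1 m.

Two edge vectors: Station 11→Station 12 = (-78, 207, -21.7), Station 11→Station 13 = (651, 97, 6.6).
Normal n = (Station 11→Station 12) × (Station 11→Station 13) = (3471.1, -13611.9, -142323).
So ∂z/∂x = −n_x/n_z = 0.024389 and ∂z/∂y = −n_y/n_z = −0.095641.
Intercept c from Station 11: 528.2 − 8.22 + 65.80 = 585.78.
At (1000, 421): z = 24.4 − 40.3 + 585.78 = 569.9 m.

569.9 m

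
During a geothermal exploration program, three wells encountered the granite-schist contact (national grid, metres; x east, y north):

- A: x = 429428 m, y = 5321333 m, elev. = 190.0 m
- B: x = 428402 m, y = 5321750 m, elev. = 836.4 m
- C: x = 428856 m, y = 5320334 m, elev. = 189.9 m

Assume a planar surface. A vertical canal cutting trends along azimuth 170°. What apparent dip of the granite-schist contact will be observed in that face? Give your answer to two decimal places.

20.66°

Let the plane be z = a·x + b·y + c.
B−A: −1026a + 417b = 646.4;  C−A: −572a − 999b = −0.1.
Solving gives a = −0.51105, b = 0.29271.
Unit vector along 170° is (sin 170°, cos 170°) = (0.1736, -0.9848).
Slope in that direction = a·(0.1736) + b·(-0.9848) = −0.37701.
Apparent dip = arctan|0.37701| = 20.66° (true dip is 30.5°, so apparent ≤ true as expected).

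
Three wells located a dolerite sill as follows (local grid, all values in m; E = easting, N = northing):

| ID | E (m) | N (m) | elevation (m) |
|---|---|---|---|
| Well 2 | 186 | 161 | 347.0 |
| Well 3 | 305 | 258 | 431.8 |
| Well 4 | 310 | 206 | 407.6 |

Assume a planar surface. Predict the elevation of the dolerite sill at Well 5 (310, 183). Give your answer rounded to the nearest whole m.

Two edge vectors: Well 2→Well 3 = (119, 97, 84.8), Well 2→Well 4 = (124, 45, 60.6).
Normal n = (Well 2→Well 3) × (Well 2→Well 4) = (2062.2, 3303.8, -6673).
So ∂z/∂E = −n_x/n_z = 0.30904 and ∂z/∂N = −n_y/n_z = 0.49510.
Intercept c from Well 2: 347 − 57.48 − 79.71 = 209.81.
At (310, 183): z = 95.8 + 90.6 + 209.81 = 396.2 m.

396 m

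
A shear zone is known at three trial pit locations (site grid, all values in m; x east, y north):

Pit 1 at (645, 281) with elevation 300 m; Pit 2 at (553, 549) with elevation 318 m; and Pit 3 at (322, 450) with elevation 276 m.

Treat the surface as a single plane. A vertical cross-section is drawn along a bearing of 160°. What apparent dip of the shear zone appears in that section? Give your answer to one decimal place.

Two edge vectors: Pit 1→Pit 2 = (-92, 268, 18), Pit 1→Pit 3 = (-323, 169, -24).
Normal n = (Pit 1→Pit 2) × (Pit 1→Pit 3) = (-9474, -8022, 71016).
So ∂z/∂x = −n_x/n_z = 0.13341 and ∂z/∂y = −n_y/n_z = 0.11296.
Unit vector along 160° is (sin 160°, cos 160°) = (0.3420, -0.9397).
Slope in that direction = a·(0.3420) + b·(-0.9397) = −0.06052.
Apparent dip = arctan|0.06052| = 3.5° (true dip is 9.9°, so apparent ≤ true as expected).

3.5°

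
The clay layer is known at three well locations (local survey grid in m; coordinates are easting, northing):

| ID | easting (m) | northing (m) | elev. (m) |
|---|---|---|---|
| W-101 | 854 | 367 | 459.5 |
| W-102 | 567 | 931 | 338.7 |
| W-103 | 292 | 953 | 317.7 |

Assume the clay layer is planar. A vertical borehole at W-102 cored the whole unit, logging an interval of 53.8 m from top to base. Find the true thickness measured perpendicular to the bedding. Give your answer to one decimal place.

52.8 m

Two edge vectors: W-101→W-102 = (-287, 564, -120.8), W-101→W-103 = (-562, 586, -141.8).
Normal n = (W-101→W-102) × (W-101→W-103) = (-9186.4, 27193, 148786).
So ∂z/∂easting = −n_x/n_z = 0.06174 and ∂z/∂northing = −n_y/n_z = −0.18277.
|∇z| = √(a²+b²) = 0.19291, so dip δ = arctan(0.19291) = 10.92°.
True thickness = vertical thickness × cos δ = 53.8 × cos 10.92° = 52.8 m.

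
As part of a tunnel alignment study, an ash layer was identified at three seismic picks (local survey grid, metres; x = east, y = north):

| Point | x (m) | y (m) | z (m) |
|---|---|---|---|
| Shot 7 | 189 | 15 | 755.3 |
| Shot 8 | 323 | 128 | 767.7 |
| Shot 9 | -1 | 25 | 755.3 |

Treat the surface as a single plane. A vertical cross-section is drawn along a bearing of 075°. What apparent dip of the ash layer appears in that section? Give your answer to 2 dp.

1.83°

Let the plane be z = a·x + b·y + c.
Shot 8−Shot 7: 134a + 113b = 12.4;  Shot 9−Shot 7: −190a + 10b = 0.
Solving gives a = 0.00544, b = 0.10329.
Unit vector along 075° is (sin 75°, cos 75°) = (0.9659, 0.2588).
Slope in that direction = a·(0.9659) + b·(0.2588) = 0.03198.
Apparent dip = arctan|0.03198| = 1.83° (true dip is 5.9°, so apparent ≤ true as expected).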